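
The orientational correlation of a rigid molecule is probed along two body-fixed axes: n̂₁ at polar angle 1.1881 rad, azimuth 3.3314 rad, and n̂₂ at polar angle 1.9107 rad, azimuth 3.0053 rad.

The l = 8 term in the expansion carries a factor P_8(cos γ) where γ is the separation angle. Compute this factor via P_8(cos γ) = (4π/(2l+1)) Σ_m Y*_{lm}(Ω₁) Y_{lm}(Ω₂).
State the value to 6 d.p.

0.302289

Term-by-term m-sum for l=8 (normalisation 4π/17 = 0.739198):
  m=-8: (+0.014788+0.282286i) × (+0.148693+0.285295i) = -0.078336+0.046193i  (running Σ = -0.078336+0.046193i)
  m=-7: (-0.109139-0.441872i) × (+0.263209+0.371235i) = +0.135312-0.156821i  (running Σ = +0.056976-0.110628i)
  m=-6: (+0.109633+0.237823i) × (+0.120624+0.128695i) = -0.017382+0.042796i  (running Σ = +0.039594-0.067832i)
  m=-5: (+0.110365+0.154019i) × (-0.209006-0.169522i) = +0.003043-0.050900i  (running Σ = +0.042636-0.118732i)
  m=-4: (-0.247441-0.234818i) × (-0.248383-0.150640i) = +0.026087+0.095599i  (running Σ = +0.068724-0.023133i)
  m=-3: (-0.029119-0.018641i) × (+0.132528+0.057424i) = -0.002789-0.004143i  (running Σ = +0.065935-0.027275i)
  m=-2: (+0.311642+0.124335i) × (+0.303078+0.084723i) = +0.083918+0.064086i  (running Σ = +0.149853+0.036811i)
  m=-1: (-0.030444-0.005849i) × (-0.086235-0.011826i) = +0.002556+0.000864i  (running Σ = +0.152409+0.037675i)
  m=0: (-0.327895-0.000000i) × (-0.317550+0.000000i) = +0.104123+0.000000i  (running Σ = +0.256532+0.037675i)
  m=1: (+0.030444-0.005849i) × (+0.086235-0.011826i) = +0.002556-0.000864i  (running Σ = +0.259088+0.036811i)
  m=2: (+0.311642-0.124335i) × (+0.303078-0.084723i) = +0.083918-0.064086i  (running Σ = +0.343006-0.027275i)
  m=3: (+0.029119-0.018641i) × (-0.132528+0.057424i) = -0.002789+0.004143i  (running Σ = +0.340217-0.023133i)
  m=4: (-0.247441+0.234818i) × (-0.248383+0.150640i) = +0.026087-0.095599i  (running Σ = +0.366305-0.118732i)
  m=5: (-0.110365+0.154019i) × (+0.209006-0.169522i) = +0.003043+0.050900i  (running Σ = +0.369347-0.067832i)
  m=6: (+0.109633-0.237823i) × (+0.120624-0.128695i) = -0.017382-0.042796i  (running Σ = +0.351965-0.110628i)
  m=7: (+0.109139-0.441872i) × (-0.263209+0.371235i) = +0.135312+0.156821i  (running Σ = +0.487277+0.046193i)
  m=8: (+0.014788-0.282286i) × (+0.148693-0.285295i) = -0.078336-0.046193i  (running Σ = +0.408941-0.000000i)
Σ over m = +0.408941-0.000000i; ×(4π/17) → +0.302289-0.000000i. Real part: 0.302289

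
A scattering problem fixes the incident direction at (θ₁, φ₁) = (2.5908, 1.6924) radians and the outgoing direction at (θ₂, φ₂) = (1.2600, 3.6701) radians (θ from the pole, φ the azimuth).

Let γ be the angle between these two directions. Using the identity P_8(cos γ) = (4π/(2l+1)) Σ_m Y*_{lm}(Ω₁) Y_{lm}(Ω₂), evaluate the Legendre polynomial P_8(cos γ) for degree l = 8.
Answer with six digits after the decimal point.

Term-by-term m-sum for l=8 (normalisation 4π/17 = 0.739198):
  m=-8: Y*=+0.001633+0.002398i  Y=-0.162040+0.307986i  product -0.001003+0.000114i
  m=-7: Y*=-0.014211+0.012453i  Y=+0.379320-0.236737i  product -0.002442+0.008088i
  m=-6: Y*=-0.057036-0.051003i  Y=-0.112902+0.003326i  product +0.006609+0.005569i
  m=-5: Y*=+0.122646-0.176223i  Y=-0.272822-0.148709i  product -0.059666+0.029839i
  m=-4: Y*=+0.367744+0.194460i  Y=+0.124014+0.205377i  product +0.005668+0.099642i
  m=-3: Y*=-0.178256+0.466754i  Y=+0.003087+0.209651i  product -0.098406-0.035930i
  m=-2: Y*=-0.198149-0.049165i  Y=+0.136871-0.242535i  product -0.039045+0.041329i
  m=-1: Y*=-0.039573+0.323823i  Y=+0.138885-0.081097i  product +0.020765+0.048183i
  m=+0: Y*=-0.326496-0.000000i  Y=-0.286771+0.000000i  product +0.093630+0.000000i
  m=+1: Y*=+0.039573+0.323823i  Y=-0.138885-0.081097i  product +0.020765-0.048183i
  m=+2: Y*=-0.198149+0.049165i  Y=+0.136871+0.242535i  product -0.039045-0.041329i
  m=+3: Y*=+0.178256+0.466754i  Y=-0.003087+0.209651i  product -0.098406+0.035930i
  m=+4: Y*=+0.367744-0.194460i  Y=+0.124014-0.205377i  product +0.005668-0.099642i
  m=+5: Y*=-0.122646-0.176223i  Y=+0.272822-0.148709i  product -0.059666-0.029839i
  m=+6: Y*=-0.057036+0.051003i  Y=-0.112902-0.003326i  product +0.006609-0.005569i
  m=+7: Y*=+0.014211+0.012453i  Y=-0.379320-0.236737i  product -0.002442-0.008088i
  m=+8: Y*=+0.001633-0.002398i  Y=-0.162040-0.307986i  product -0.001003-0.000114i
Σ over m = -0.241412+0.000000i; ×(4π/17) → -0.178451+0.000000i. Real part: -0.178451

-0.178451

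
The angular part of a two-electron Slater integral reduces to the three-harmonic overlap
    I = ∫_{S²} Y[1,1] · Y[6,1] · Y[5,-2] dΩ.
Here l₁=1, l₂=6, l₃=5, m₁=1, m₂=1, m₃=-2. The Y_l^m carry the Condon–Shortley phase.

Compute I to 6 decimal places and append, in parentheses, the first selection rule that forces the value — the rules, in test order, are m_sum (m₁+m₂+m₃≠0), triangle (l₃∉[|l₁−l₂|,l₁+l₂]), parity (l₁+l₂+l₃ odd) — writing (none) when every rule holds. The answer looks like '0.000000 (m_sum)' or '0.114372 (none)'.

m-sum 0 ✓  L=12 even ✓  5≤5≤7 ✓
Π(2lᵢ+1) = 3×13×11 = 429
triangle coeff Δ(1,6,5) = 1/858
Σ_t [1,1]: t=1:−1/14400 = -1/14400
(3j)²=6/143 [(1 6 5; 0 0 0)], sign=+1
Σ_t [0,0]: t=0:+1/60480 = 1/60480
(3j)²=5/429 [(1 6 5; 1 1 -2)], sign=-1
⇒ 4πI² = 30/143
I = (-1)√(30/143/(4π)) = -0.12920749
No selection rule forces the value: the integral is nonzero (none).

-0.129207 (none)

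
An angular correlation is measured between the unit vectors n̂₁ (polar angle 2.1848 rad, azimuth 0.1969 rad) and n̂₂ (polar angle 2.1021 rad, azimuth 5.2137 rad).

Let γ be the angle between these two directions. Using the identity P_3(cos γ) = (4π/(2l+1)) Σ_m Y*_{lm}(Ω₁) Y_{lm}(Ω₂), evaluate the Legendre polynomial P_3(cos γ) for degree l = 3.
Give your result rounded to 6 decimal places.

Addition theorem: P_3(cos γ) = (4π/7) Σ_m Y*_{lm}(Ω₁) Y_{lm}(Ω₂), m = −3…3:
  m=-3: Y*=0.18922 + 0.12688j  Y=-0.26677 - 0.01786j  product -0.04821 - 0.03723j
  m=-2: Y*=-0.36325 - 0.15093j  Y=0.20710 - 0.32441j  product -0.12419 + 0.08658j
  m=-1: Y*=0.17090 + 0.03409j  Y=0.03796 + 0.06927j  product 0.00413 + 0.01313j
  m=+0: Y*=0.28817 + 0.00000j  Y=0.32454 + 0.00000j  product 0.09352 + 0.00000j
  m=+1: Y*=-0.17090 + 0.03409j  Y=-0.03796 + 0.06927j  product 0.00413 - 0.01313j
  m=+2: Y*=-0.36325 + 0.15093j  Y=0.20710 + 0.32441j  product -0.12419 - 0.08658j
  m=+3: Y*=-0.18922 + 0.12688j  Y=0.26677 - 0.01786j  product -0.04821 + 0.03723j
Total Σ_m = -0.24303 + 0.00000j. Multiply by 1.795196: -0.43629 + 0.00000j. P_3(cos γ) = -0.436293

-0.436293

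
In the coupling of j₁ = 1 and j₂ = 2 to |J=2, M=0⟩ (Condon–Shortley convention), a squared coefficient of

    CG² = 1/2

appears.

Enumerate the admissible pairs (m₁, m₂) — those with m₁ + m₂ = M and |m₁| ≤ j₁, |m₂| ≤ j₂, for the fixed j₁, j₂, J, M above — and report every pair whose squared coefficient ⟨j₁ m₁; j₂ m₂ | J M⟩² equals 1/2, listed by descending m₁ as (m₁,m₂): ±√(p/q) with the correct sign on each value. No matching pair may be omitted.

Admissible pairs with m₁+m₂ = M = 0: (-1,1), (0,0), (1,-1)
  (m₁,m₂)=(1,-1): CG² = 1/2, CG = +√(1/2)   ← matches the target
  (m₁,m₂)=(0,0): CG² = 0/1, CG = 0
  (m₁,m₂)=(-1,1): CG² = 1/2, CG = −√(1/2)   ← matches the target
Pairs with CG² = 1/2: (1,-1): +√(1/2); (-1,1): −√(1/2)

(1,-1): +√(1/2); (-1,1): −√(1/2)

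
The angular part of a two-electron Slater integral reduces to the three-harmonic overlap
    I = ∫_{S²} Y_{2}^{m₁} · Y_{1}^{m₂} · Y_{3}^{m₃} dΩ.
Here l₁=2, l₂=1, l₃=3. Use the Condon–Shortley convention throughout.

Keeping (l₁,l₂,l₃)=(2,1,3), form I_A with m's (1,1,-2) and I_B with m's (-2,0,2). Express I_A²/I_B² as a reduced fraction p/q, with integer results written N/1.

2/1

Same 2,1,3: normalisation and zero-m 3j drop out of the ratio.
A: Δ: 0! 4! 2! / 7! → 1/105; sum: t=0:+1/12 = 1/12; 3j²(2 1 3; 1 1 -2) = Δ·Π!·Σ² = 2/21  (sign -1)
B: Δ: 0! 4! 2! / 7! → 1/105; sum: t=0:+1/24 = 1/24; 3j²(2 1 3; -2 0 2) = Δ·Π!·Σ² = 1/21  (sign -1)
I_A²/I_B² = (2/21)/(1/21) = 2/1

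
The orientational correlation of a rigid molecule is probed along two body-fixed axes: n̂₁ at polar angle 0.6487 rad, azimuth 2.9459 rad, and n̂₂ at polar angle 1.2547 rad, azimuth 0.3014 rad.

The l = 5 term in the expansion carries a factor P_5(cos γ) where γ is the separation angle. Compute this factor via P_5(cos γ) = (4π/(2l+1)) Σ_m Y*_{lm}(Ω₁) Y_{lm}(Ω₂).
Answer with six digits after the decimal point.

Summing Y*_{l m}(θ₁,φ₁)·Y_{l m}(θ₂,φ₂) over m ∈ [−5, 5]; prefactor 4π/(2·5+1) = 1.142397:
  m=-5: Y*=-0.020856+0.030993i  Y=+0.022951-0.359267i  product +0.010656+0.008204i
  m=-4: Y*=+0.110467-0.109888i  Y=+0.132973-0.347780i  product -0.023528-0.053031i
  m=-3: Y*=-0.299462+0.199242i  Y=-0.023931+0.030418i  product +0.001106-0.013877i
  m=-2: Y*=+0.412374-0.170177i  Y=-0.278390+0.191604i  product -0.082195+0.126388i
  m=-1: Y*=-0.109659+0.021738i  Y=-0.045571+0.014167i  product +0.004689-0.002544i
  m=+0: Y*=-0.377139-0.000000i  Y=+0.320796+0.000000i  product -0.120985-0.000000i
  m=+1: Y*=+0.109659+0.021738i  Y=+0.045571+0.014167i  product +0.004689+0.002544i
  m=+2: Y*=+0.412374+0.170177i  Y=-0.278390-0.191604i  product -0.082195-0.126388i
  m=+3: Y*=+0.299462+0.199242i  Y=+0.023931+0.030418i  product +0.001106+0.013877i
  m=+4: Y*=+0.110467+0.109888i  Y=+0.132973+0.347780i  product -0.023528+0.053031i
  m=+5: Y*=+0.020856+0.030993i  Y=-0.022951-0.359267i  product +0.010656-0.008204i
Accumulated sum -0.299527-0.000000i; after 4π/(2l+1) scaling, -0.342179-0.000000i ⇒ P_5 = -0.342179

-0.342179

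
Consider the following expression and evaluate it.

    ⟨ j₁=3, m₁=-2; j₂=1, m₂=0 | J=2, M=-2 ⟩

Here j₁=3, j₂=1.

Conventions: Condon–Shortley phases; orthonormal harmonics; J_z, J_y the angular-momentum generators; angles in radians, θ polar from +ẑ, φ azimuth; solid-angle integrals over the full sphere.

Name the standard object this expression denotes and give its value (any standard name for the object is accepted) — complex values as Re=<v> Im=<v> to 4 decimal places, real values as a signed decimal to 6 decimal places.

Clebsch–Gordan coefficient, −√(5/21) ≈ -0.487950

This is a Clebsch–Gordan (vector-coupling) coefficient.
√[5·2!4!0!/7! · 1!5!1!1!0!4!] = √(960/7)
  +(−1)^1/∏(1,1,4,0,0,0)! = -1/24  (running -1/24)
⟨..|..⟩ = √(960/7)·(-1/24) = -0.487950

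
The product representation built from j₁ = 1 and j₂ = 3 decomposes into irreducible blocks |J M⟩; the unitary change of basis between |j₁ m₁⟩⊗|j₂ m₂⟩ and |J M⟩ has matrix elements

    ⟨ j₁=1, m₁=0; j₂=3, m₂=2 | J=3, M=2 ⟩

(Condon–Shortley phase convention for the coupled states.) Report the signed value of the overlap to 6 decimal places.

-0.577350

triangle: 1!×1!×5!/8! = 120/40320
(j±m)!: 1!×1!×5!×1!×5!×1! = 14400
prefactor² = (2J+1)×Δ×N² = 300
  k=0: +1/(0!×1!×1!×5!×0!×0!) = 1/120
  k=1: −1/(1!×0!×0!×4!×1!×1!) = -1/24
Σ = -1/30  ⇒  CG² = 300×(-1/30)² = 1/3
CG = −√(1/3) = -0.577350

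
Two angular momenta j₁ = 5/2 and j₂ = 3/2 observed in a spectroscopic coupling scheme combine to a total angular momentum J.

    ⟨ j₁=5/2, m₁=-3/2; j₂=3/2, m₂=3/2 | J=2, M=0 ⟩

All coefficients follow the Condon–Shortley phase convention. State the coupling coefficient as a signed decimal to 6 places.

+√(3/7) ≈ +0.654654

j₁+j₂−J=2  J+j₁−j₂=3  J−j₁+j₂=1  j₁+j₂+J+1=7
(j₁±m₁, j₂±m₂, J±M) = (1,4,3,0,2,2)
P² = 48/7
sum k=2..2:
  [2] +1/4 = 1/4
S = 1/4
C² = P²·S² = 3/7 ; C = +0.654654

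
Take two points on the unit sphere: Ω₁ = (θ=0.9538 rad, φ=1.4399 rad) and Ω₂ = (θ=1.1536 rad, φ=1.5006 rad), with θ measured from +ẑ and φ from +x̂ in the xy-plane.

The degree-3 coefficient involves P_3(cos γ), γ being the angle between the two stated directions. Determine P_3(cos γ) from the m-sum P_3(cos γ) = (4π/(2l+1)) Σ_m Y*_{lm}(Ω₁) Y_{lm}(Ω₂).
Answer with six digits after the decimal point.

0.875766

Summing Y*_{l m}(θ₁,φ₁)·Y_{l m}(θ₂,φ₂) over m ∈ [−3, 3]; prefactor 4π/(2·3+1) = 1.795196:
  [-3]  conj(Y_{3,-3})(Ω₁) = -0.086629-0.209146i ; Y_{3,-3}(Ω₂) = -0.066643+0.311768i ; Δ = +0.070978-0.013070i
  [-2]  conj(Y_{3,-2})(Ω₁) = -0.379957+0.101806i ; Y_{3,-2}(Ω₂) = -0.342711-0.048433i ; Δ = +0.135146-0.016488i
  [-1]  conj(Y_{3,-1})(Ω₁) = +0.023183+0.176094i ; Y_{3,-1}(Ω₂) = -0.003711+0.052778i ; Δ = -0.009380+0.000570i
  [+0]  conj(Y_{3,0})(Ω₁) = -0.286343-0.000000i ; Y_{3,0}(Ω₂) = -0.329498+0.000000i ; Δ = +0.094349+0.000000i
  [+1]  conj(Y_{3,1})(Ω₁) = -0.023183+0.176094i ; Y_{3,1}(Ω₂) = +0.003711+0.052778i ; Δ = -0.009380-0.000570i
  [+2]  conj(Y_{3,2})(Ω₁) = -0.379957-0.101806i ; Y_{3,2}(Ω₂) = -0.342711+0.048433i ; Δ = +0.135146+0.016488i
  [+3]  conj(Y_{3,3})(Ω₁) = +0.086629-0.209146i ; Y_{3,3}(Ω₂) = +0.066643+0.311768i ; Δ = +0.070978+0.013070i
Total Σ_m = +0.487839-0.000000i. Multiply by 1.795196: +0.875766-0.000000i. P_3(cos γ) = 0.875766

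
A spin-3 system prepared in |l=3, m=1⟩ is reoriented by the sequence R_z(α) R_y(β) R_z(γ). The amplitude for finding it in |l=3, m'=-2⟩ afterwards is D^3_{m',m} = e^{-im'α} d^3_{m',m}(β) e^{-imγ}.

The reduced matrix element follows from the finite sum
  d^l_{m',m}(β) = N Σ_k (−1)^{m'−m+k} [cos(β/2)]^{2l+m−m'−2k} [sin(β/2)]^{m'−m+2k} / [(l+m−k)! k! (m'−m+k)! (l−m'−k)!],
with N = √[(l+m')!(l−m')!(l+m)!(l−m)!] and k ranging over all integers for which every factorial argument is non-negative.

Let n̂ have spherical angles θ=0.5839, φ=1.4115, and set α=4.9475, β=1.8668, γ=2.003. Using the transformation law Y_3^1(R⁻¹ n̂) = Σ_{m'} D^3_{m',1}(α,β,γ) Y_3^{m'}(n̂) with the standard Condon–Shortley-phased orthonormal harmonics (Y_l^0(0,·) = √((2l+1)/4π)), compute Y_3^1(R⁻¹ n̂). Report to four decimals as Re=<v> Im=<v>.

Need the full column D^3_{m',1} for m'=−3..3 at α=4.9475, β=1.8668, γ=2.0030.
cos(β/2)=0.595105, sin(β/2)=0.803648
d^3_{-3,1}: single k=4 term ⇒ +0.572132;  D = +0.550924+0.154330i
d^3_{-2,1}: k∈[3..4] ⇒ +0.691844 -0.630845 = +0.060999;  D = -0.002319+0.060955i
d^3_{-1,1}: k∈[2..4] ⇒ +0.486024 -1.181791 +0.269398 = -0.426369;  D = +0.418114-0.083491i
d^3_{0,1}: k∈[1..3] ⇒ +0.207790 -1.136816 +0.691056 = -0.237970;  D = +0.099679+0.216087i
d^3_{1,1}: k∈[0..2] ⇒ +0.044418 -0.648032 +0.886343 = +0.282730;  D = +0.222080-0.174976i
d^3_{2,1}: k∈[0..1] ⇒ -0.189685 +0.691844 = +0.502159;  D = +0.394111+0.311192i
d^3_{3,1}: single k=0 term ⇒ +0.313727;  D = -0.131712+0.284739i
Y_3^{m'}(θ=0.5839,φ=1.4115) and Σ D·Y over m':
  (+0.5509+0.1543i)·(-0.0321+0.0621i)  (-0.0023+0.0610i)·(-0.2461-0.0812i)  (+0.4181-0.0835i)·(+0.0701-0.4363i)  (+0.0997+0.2161i)·(+0.1496+0.0000i)  (+0.2221-0.1750i)·(-0.0701-0.4363i)  (+0.3941+0.3112i)·(-0.2461+0.0812i)  (-0.1317+0.2847i)·(+0.0321+0.0621i)
Y_3^1(R⁻¹ n̂) = -0.250052-0.269791i

Re=-0.2501 Im=-0.2698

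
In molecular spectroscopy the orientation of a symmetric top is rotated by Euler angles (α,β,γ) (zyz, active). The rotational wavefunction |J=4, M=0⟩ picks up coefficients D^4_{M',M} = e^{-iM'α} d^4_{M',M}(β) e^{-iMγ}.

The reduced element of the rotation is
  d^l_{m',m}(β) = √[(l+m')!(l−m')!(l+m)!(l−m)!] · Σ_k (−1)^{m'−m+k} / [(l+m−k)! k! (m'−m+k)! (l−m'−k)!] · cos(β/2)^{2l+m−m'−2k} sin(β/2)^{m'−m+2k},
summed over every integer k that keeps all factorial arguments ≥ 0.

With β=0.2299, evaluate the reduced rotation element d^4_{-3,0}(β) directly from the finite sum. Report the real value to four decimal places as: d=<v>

d=0.0170

d^4_{-3,0}(β=0.2299) via the finite sum:
Half-angle: c=0.993401, s=0.114697. N=√(1·5040·24·24)=1703.830978
The bounds max(0,m−m')=3 and min(l+m,l−m')=4 give 2 terms
  k=3: (−1)^0·1703.8310/(144)·0.9934^5·0.1147^3 = +0.017272
  k=4: (−1)^1·1703.8310/(144)·0.9934^3·0.1147^5 = -0.000230
d^4_{-3,0}(0.2299) = +0.017272 -0.000230 = +0.017042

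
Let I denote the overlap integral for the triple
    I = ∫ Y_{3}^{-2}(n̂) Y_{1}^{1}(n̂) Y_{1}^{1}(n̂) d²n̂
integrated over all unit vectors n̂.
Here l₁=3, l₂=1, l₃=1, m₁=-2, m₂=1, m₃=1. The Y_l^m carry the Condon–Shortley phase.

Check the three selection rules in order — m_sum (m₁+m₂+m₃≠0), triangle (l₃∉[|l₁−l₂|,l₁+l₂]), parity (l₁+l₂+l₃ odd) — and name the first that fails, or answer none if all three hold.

triangle

m₁+m₂+m₃ = -2 + 1 + 1 = 0  ✓
triangle: need |l₁−l₂| ≤ l₃ ≤ l₁+l₂ = [2,4]; l₃=1 is outside  ✗
parity: l₁+l₂+l₃ = 5 is odd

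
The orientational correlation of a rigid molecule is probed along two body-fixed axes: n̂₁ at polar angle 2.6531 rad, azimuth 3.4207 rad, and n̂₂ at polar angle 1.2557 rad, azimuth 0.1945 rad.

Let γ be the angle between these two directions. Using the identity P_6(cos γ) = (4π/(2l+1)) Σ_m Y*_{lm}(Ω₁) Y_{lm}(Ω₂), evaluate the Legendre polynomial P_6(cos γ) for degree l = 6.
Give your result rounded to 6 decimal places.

Expand P_6 via completeness: Σ_{m} conj(Y_{6,m}) at Ω₁ times Y_{6,m} at Ω₂ —
  m=-6: Y*=(-0.000535, 0.005133)  Y=(0.140204, -0.328136)  product (0.001609, 0.000895)
  m=-5: Y*=(0.005865, 0.033122)  Y=(0.226937, -0.332929)  product (0.012358, 0.005564)
  m=-4: Y*=(0.057553, 0.117827)  Y=(0.011728, -0.011555)  product (0.002036, 0.000717)
  m=-3: Y*=(0.221979, 0.246317)  Y=(-0.281406, 0.185779)  product (-0.108227, -0.028076)
  m=-2: Y*=(0.427672, 0.267066)  Y=(-0.115607, 0.047386)  product (-0.062097, -0.010609)
  m=-1: Y*=(0.274421, 0.078646)  Y=(0.288592, -0.056850)  product (0.083667, 0.007096)
  m=+0: Y*=(-0.326292, -0.000000)  Y=(0.151519, 0.000000)  product (-0.049439, -0.000000)
  m=+1: Y*=(-0.274421, 0.078646)  Y=(-0.288592, -0.056850)  product (0.083667, -0.007096)
  m=+2: Y*=(0.427672, -0.267066)  Y=(-0.115607, -0.047386)  product (-0.062097, 0.010609)
  m=+3: Y*=(-0.221979, 0.246317)  Y=(0.281406, 0.185779)  product (-0.108227, 0.028076)
  m=+4: Y*=(0.057553, -0.117827)  Y=(0.011728, 0.011555)  product (0.002036, -0.000717)
  m=+5: Y*=(-0.005865, 0.033122)  Y=(-0.226937, -0.332929)  product (0.012358, -0.005564)
  m=+6: Y*=(-0.000535, -0.005133)  Y=(0.140204, 0.328136)  product (0.001609, -0.000895)
Total Σ_m = (-0.190746, 0.000000). Multiply by 0.966644: (-0.184383, 0.000000). P_6(cos γ) = -0.184383

-0.184383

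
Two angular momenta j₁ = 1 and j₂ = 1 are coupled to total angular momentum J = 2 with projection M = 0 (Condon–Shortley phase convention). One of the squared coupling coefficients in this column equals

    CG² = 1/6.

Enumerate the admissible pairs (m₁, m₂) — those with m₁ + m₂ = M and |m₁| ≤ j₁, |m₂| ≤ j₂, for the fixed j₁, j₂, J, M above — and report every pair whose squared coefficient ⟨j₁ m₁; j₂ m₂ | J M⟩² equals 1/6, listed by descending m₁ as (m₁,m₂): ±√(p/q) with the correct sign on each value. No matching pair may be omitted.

(1,-1): +√(1/6); (-1,1): +√(1/6)

Admissible pairs with m₁+m₂ = M = 0: (-1,1), (0,0), (1,-1)
  (m₁,m₂)=(1,-1): CG² = 1/6, CG = +√(1/6)   ← matches the target
  (m₁,m₂)=(0,0): CG² = 2/3, CG = +√(2/3)
  (m₁,m₂)=(-1,1): CG² = 1/6, CG = +√(1/6)   ← matches the target
Pairs with CG² = 1/6: (1,-1): +√(1/6); (-1,1): +√(1/6)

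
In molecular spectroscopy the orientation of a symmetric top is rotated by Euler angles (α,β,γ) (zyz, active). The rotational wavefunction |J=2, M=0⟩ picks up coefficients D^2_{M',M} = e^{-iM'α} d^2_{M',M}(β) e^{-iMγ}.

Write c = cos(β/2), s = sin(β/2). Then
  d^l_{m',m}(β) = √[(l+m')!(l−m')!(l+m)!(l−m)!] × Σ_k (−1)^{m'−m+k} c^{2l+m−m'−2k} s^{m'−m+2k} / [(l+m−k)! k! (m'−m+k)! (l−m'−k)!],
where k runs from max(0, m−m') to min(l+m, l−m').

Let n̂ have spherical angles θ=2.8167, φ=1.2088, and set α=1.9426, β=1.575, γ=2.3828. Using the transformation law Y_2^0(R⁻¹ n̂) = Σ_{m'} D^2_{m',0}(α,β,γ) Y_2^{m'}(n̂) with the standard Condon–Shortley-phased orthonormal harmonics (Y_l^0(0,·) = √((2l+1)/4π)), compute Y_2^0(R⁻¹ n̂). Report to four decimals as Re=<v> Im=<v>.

Need the full column D^2_{m',0} for m'=−2..2 at α=1.9426, β=1.5750, γ=2.3828.
cos(β/2)=0.705619, sin(β/2)=0.708591
d^2_{-2,0}: single k=2 term ⇒ +0.612362;  D = -0.450717-0.414537i
d^2_{-1,0}: k∈[1..2] ⇒ +0.609793 -0.614941 = -0.005148;  D = +0.001870-0.004797i
d^2_{0,0}: k∈[0..2] ⇒ +0.247903 -0.999982 +0.252106 = -0.499973;  D = -0.499973+0.000000i
d^2_{1,0}: k∈[0..1] ⇒ -0.609793 +0.614941 = +0.005148;  D = -0.001870-0.004797i
d^2_{2,0}: single k=0 term ⇒ +0.612362;  D = -0.450717+0.414537i
Y_2^{m'}(θ=2.8167,φ=1.2088) and Σ D·Y over m':
  (-0.4507-0.4145i)·(-0.0295-0.0261i)  (+0.0019-0.0048i)·(-0.0828+0.2186i)  (-0.5000+0.0000i)·(+0.5344+0.0000i)  (-0.0019-0.0048i)·(+0.0828+0.2186i)  (-0.4507+0.4145i)·(-0.0295+0.0261i)
Y_2^0(R⁻¹ n̂) = -0.260420+0.000000i

Re=-0.2604 Im=0.0000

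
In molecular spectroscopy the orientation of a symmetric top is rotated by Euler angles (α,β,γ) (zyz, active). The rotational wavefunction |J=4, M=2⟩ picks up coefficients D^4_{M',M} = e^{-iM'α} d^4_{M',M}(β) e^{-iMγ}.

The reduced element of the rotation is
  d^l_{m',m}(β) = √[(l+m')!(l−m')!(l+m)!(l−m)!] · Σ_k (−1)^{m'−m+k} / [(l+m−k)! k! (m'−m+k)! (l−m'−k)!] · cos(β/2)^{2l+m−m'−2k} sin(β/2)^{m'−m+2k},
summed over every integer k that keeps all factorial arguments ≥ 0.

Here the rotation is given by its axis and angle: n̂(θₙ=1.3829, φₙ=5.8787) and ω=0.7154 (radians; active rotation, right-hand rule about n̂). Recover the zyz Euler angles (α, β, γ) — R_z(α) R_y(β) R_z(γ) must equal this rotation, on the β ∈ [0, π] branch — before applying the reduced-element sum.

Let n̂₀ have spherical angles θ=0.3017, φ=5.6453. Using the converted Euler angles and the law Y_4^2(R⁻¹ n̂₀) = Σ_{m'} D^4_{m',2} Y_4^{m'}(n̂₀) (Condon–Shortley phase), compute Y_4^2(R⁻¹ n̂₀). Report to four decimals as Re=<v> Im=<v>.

Axis–angle → zyz. n̂ = (sinθₙcosφₙ, sinθₙsinφₙ, cosθₙ) = (+0.903125, -0.386619, +0.186793), ω = 0.7154.
R = I cosω + sinω [n̂]ₓ + (1−cosω) n̂n̂ᵀ gives
  R = [+0.954799, -0.208125, -0.212232; +0.036916, +0.791477, -0.610083; +0.294950, +0.574672, +0.763385]
β = atan2(√(R₁₃²+R₂₃²), R₃₃) = 0.702259; α = atan2(R₂₃, R₁₃) mod 2π = 4.377610; γ = atan2(R₃₂, −R₃₁) mod 2π = 2.044988
Need the full column D^4_{m',2} for m'=−4..4 at α=4.3776, β=0.7023, γ=2.0450.
cos(β/2)=0.938985, sin(β/2)=0.343958
d^4_{-4,2}: single k=6 term ⇒ +0.007726;  D = +0.005075+0.005825i
d^4_{-3,2}: k∈[5..6] ⇒ +0.044739 -0.002001 = +0.042738;  D = -0.039659+0.015929i
d^4_{-2,2}: k∈[4..6] ⇒ +0.163211 -0.017520 +0.000196 = +0.145887;  D = -0.006875-0.145725i
d^4_{-1,2}: k∈[3..5] ⇒ +0.420074 -0.084550 +0.002269 = +0.337793;  D = +0.323916+0.095827i
d^4_{0,2}: k∈[2..4] ⇒ +0.769280 -0.275263 +0.013851 = +0.507868;  D = -0.296086+0.412629i
d^4_{1,2}: k∈[1..3] ⇒ +0.939188 -0.630111 +0.056366 = +0.365443;  D = -0.210429-0.298778i
d^4_{2,2}: k∈[0..2] ⇒ +0.604323 -0.973071 +0.163211 = -0.205538;  D = -0.197600+0.056569i
d^4_{3,2}: k∈[0..1] ⇒ -0.828286 +0.333423 = -0.494862;  D = +0.027675-0.494088i
d^4_{4,2}: single k=0 term ⇒ +0.429084;  D = -0.396744-0.163424i
Y_4^{m'}(θ=0.3017,φ=5.6453) and Σ D·Y over m':
  (+0.0051+0.0058i)·(-0.0029+0.0019i)  (-0.0397+0.0159i)·(-0.0105+0.0295i)  (-0.0069-0.1457i)·(+0.0462+0.1521i)  (+0.3239+0.0958i)·(+0.3647+0.2703i)  (-0.2961+0.4126i)·(+0.5015+0.0000i)  (-0.2104-0.2988i)·(-0.3647+0.2703i)  (-0.1976+0.0566i)·(+0.0462-0.1521i)  (+0.0277-0.4941i)·(+0.0105+0.0295i)  (-0.3967-0.1634i)·(-0.0029-0.0019i)
Y_4^2(R⁻¹ n̂) = +0.138173+0.401912i

Re=0.1382 Im=0.4019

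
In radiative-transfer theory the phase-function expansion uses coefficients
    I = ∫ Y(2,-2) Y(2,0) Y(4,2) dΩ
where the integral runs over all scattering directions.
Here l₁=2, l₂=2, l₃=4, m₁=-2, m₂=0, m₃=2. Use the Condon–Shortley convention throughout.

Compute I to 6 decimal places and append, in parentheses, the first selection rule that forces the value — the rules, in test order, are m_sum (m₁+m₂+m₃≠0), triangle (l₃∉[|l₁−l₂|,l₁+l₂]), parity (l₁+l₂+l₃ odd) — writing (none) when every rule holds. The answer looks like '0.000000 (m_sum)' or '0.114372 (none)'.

0.156078 (none)

m-sum 0 ✓  L=8 even ✓  0≤4≤4 ✓
Π(2lᵢ+1) = 5×5×9 = 225
triangle coeff Δ(2,2,4) = 1/630
Σ_t [0,0]: t=0:+1/16 = 1/16
(3j)²=2/35 [(2 2 4; 0 0 0)], sign=+1
Σ_t [0,0]: t=0:+1/96 = 1/96
(3j)²=1/42 [(2 2 4; -2 0 2)], sign=+1
⇒ 4πI² = 15/49
I = (+1)√(15/49/(4π)) = 0.15607835
No selection rule forces the value: the integral is nonzero (none).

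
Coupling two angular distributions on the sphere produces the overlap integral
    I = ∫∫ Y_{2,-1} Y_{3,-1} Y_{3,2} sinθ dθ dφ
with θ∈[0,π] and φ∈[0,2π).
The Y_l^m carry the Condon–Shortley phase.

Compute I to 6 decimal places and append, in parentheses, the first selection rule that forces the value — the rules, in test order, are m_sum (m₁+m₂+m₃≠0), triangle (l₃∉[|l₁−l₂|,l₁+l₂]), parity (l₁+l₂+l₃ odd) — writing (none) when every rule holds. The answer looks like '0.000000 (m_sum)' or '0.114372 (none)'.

0.162868 (none)

Checks pass: Σm=0; 8 even; l₃=3∈[1,5].
(2·2+1)(2·3+1)(2·3+1) = 245
Δ: 2! 2! 4! / 9! → 1/3780
sum: t=0:+1/24 t=1:−1/4 t=2:+1/24 = -1/6
3j²(2 3 3; 0 0 0) = Δ·Π!·Σ² = 4/105  (sign +1)
sum: t=1:−1/12 t=2:+1/48 = -1/16
3j²(2 3 3; -1 -1 2) = Δ·Π!·Σ² = 1/28  (sign +1)
combine: 4πI² = 245·4/105·1/28 = 1/3
take √, sign +1: I = 0.16286750
No selection rule forces the value: the integral is nonzero (none).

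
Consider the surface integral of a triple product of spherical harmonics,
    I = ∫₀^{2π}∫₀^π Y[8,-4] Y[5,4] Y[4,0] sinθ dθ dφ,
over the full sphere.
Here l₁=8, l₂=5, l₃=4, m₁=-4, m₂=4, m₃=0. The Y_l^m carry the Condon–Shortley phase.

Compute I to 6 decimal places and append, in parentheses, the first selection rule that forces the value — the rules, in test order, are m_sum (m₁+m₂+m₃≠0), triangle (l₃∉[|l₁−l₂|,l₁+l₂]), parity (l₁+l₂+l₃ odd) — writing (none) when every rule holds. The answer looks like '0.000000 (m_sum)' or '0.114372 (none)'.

L=17 odd ⇒ parity kills the (l;000) factor ⇒ I = 0

0.000000 (parity)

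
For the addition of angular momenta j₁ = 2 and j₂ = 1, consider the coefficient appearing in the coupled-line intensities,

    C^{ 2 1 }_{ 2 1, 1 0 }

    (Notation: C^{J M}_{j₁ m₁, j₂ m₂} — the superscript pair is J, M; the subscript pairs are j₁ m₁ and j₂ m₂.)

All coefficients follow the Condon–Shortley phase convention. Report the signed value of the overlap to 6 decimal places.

√[5·1!3!1!/6! · 3!1!1!1!3!1!] = √(3/2)
  +(−1)^0/∏(0,1,1,1,2,0)! = 1/2  (running 1/2)
  +(−1)^1/∏(1,0,0,0,3,1)! = -1/6  (running 1/3)
⟨..|..⟩ = √(3/2)·(1/3) = +0.408248

+0.408248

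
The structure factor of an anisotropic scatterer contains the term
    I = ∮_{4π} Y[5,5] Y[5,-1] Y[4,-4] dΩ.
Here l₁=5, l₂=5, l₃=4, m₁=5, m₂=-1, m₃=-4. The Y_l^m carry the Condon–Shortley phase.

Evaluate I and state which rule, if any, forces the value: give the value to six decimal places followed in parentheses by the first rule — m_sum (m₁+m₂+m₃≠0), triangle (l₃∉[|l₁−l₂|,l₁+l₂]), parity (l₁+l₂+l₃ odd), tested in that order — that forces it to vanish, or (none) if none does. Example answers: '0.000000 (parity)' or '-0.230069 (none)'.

Checks pass: Σm=0; 14 even; l₃=4∈[0,10].
(2·5+1)(2·5+1)(2·4+1) = 1089
Δ: 6! 4! 4! / 15! → 1/3153150
sum: t=1:−1/69120 t=2:+1/1728 t=3:−1/576 t=4:+1/1728 t=5:−1/69120 = -7/11520
3j²(5 5 4; 0 0 0) = Δ·Π!·Σ² = 2/143  (sign -1)
sum: t=0:+1/414720 = 1/414720
3j²(5 5 4; 5 -1 -4) = Δ·Π!·Σ² = 2/429  (sign +1)
combine: 4πI² = 1089·2/143·2/429 = 12/169
take √, sign -1: I = -0.07516962
No selection rule forces the value: the integral is nonzero (none).

-0.075170 (none)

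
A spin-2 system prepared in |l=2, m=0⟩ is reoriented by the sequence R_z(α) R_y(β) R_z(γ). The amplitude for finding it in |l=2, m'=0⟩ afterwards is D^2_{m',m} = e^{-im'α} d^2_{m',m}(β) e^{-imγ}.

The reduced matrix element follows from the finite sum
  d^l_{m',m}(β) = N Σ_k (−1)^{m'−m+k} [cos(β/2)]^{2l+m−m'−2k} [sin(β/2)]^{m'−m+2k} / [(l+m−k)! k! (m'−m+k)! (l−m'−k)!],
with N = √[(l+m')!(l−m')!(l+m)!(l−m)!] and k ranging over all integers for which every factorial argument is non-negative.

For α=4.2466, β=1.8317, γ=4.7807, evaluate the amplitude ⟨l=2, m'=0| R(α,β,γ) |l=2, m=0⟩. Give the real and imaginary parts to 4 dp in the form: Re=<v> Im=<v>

Re=-0.4002 Im=0.0000

D^2_{0,0}(4.2466,1.8317,4.7807) = e^{-i·0·4.2466}·d^2_{0,0}(1.8317)·e^{-i·0·4.7807}. Compute d first:
With c≡cos(β/2)=0.609117 and s≡sin(β/2)=0.793081, N=[2·2·2·2]^{1/2}=4.000000
k∈{0,1,2} keeps every argument non-negative
  k=0: (−1)^0·4.0000/(4)·0.6091^4·0.7931^0 = +0.137658
  k=1: (−1)^1·4.0000/(1)·0.6091^2·0.7931^2 = -0.933460
  k=2: (−1)^2·4.0000/(4)·0.6091^0·0.7931^4 = +0.395612
d^2_{0,0}(1.8317) = +0.137658 -0.933460 +0.395612 = -0.400190
Phases: e^{-i·(0)·4.2466}=+1.000000+0.000000i, e^{-i·(0)·4.7807}=+1.000000+0.000000i ⇒ D=-0.400190+0.000000i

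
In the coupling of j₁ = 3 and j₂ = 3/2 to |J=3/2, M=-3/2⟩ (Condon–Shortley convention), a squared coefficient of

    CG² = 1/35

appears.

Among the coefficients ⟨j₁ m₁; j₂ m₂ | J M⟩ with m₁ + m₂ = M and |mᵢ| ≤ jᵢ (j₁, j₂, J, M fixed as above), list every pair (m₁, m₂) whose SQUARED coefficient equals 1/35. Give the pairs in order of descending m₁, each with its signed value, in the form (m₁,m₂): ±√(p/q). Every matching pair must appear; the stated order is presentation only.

(0,-3/2): +√(1/35)

Admissible pairs with m₁+m₂ = M = -3/2: (-3,3/2), (-2,1/2), (-1,-1/2), (0,-3/2)
  (m₁,m₂)=(0,-3/2): CG² = 1/35, CG = +√(1/35)   ← matches the target
  (m₁,m₂)=(-1,-1/2): CG² = 4/35, CG = −√(4/35)
  (m₁,m₂)=(-2,1/2): CG² = 2/7, CG = +√(2/7)
  (m₁,m₂)=(-3,3/2): CG² = 4/7, CG = −√(4/7)
Pairs with CG² = 1/35: (0,-3/2): +√(1/35)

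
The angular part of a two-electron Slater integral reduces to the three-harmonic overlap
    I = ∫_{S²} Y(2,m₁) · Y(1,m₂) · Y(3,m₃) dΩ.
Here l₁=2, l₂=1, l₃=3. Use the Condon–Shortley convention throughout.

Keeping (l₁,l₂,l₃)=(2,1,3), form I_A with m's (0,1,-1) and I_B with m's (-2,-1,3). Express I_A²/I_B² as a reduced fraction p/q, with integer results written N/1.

2/5

Same 2,1,3: normalisation and zero-m 3j drop out of the ratio.
A: Δ: 0! 4! 2! / 7! → 1/105; sum: t=0:+1/8 = 1/8; 3j²(2 1 3; 0 1 -1) = Δ·Π!·Σ² = 2/35  (sign +1)
B: Δ: 0! 4! 2! / 7! → 1/105; sum: t=0:+1/48 = 1/48; 3j²(2 1 3; -2 -1 3) = Δ·Π!·Σ² = 1/7  (sign +1)
I_A²/I_B² = (2/35)/(1/7) = 2/5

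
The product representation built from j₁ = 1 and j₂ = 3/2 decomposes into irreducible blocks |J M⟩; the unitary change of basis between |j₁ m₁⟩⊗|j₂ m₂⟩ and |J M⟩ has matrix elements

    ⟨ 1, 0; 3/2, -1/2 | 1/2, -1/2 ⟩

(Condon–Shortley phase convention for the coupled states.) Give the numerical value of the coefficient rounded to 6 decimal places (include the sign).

−√(1/3) = -0.577350

√[2·2!0!1!/4! · 1!1!1!2!0!1!] = √(1/3)
  +(−1)^1/∏(1,1,0,0,0,1)! = -1  (running -1)
⟨..|..⟩ = √(1/3)·(-1) = -0.577350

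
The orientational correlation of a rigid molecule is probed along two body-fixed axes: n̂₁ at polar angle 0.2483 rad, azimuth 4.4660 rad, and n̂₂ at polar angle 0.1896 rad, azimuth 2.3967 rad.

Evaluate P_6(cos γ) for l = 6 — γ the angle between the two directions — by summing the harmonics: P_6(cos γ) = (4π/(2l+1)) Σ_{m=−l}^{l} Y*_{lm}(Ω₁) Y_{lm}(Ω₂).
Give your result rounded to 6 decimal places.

-0.024621

Expand P_6 via completeness: Σ_{m} conj(Y_{6,m}) at Ω₁ times Y_{6,m} at Ω₂ —
  m=-6: Y*=-0.000010+0.000106i  Y=-0.000005-0.000021i  product +0.000000-0.000000i
  m=-5: Y*=-0.001371-0.000483i  Y=+0.000326+0.000215i  product -0.000000-0.000000i
  m=-4: Y*=+0.006711-0.010128i  Y=-0.004269+0.000698i  product -0.000022+0.000048i
  m=-3: Y*=+0.046314+0.050808i  Y=+0.020079-0.025665i  product +0.002234-0.000168i
  m=-2: Y*=-0.229131+0.123035i  Y=+0.013421+0.165310i  product -0.023414-0.036226i
  m=-1: Y*=-0.142331-0.565931i  Y=-0.379113-0.349581i  product -0.143879+0.264308i
  m=+0: Y*=+0.456514-0.000000i  Y=+0.667431+0.000000i  product +0.304692+0.000000i
  m=+1: Y*=+0.142331-0.565931i  Y=+0.379113-0.349581i  product -0.143879-0.264308i
  m=+2: Y*=-0.229131-0.123035i  Y=+0.013421-0.165310i  product -0.023414+0.036226i
  m=+3: Y*=-0.046314+0.050808i  Y=-0.020079-0.025665i  product +0.002234+0.000168i
  m=+4: Y*=+0.006711+0.010128i  Y=-0.004269-0.000698i  product -0.000022-0.000048i
  m=+5: Y*=+0.001371-0.000483i  Y=-0.000326+0.000215i  product -0.000000+0.000000i
  m=+6: Y*=-0.000010-0.000106i  Y=-0.000005+0.000021i  product +0.000000+0.000000i
Accumulated sum -0.025471-0.000000i; after 4π/(2l+1) scaling, -0.024621-0.000000i ⇒ P_6 = -0.024621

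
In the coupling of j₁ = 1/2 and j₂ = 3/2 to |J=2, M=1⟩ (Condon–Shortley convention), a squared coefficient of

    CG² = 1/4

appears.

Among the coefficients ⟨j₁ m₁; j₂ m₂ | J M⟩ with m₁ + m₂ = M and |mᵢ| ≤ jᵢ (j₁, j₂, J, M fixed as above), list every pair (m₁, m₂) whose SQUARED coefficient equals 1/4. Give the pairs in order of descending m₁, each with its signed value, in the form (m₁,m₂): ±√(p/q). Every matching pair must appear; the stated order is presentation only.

(-1/2,3/2): +√(1/4)

Admissible pairs with m₁+m₂ = M = 1: (-1/2,3/2), (1/2,1/2)
  (m₁,m₂)=(1/2,1/2): CG² = 3/4, CG = +√(3/4)
  (m₁,m₂)=(-1/2,3/2): CG² = 1/4, CG = +√(1/4)   ← matches the target
Pairs with CG² = 1/4: (-1/2,3/2): +√(1/4)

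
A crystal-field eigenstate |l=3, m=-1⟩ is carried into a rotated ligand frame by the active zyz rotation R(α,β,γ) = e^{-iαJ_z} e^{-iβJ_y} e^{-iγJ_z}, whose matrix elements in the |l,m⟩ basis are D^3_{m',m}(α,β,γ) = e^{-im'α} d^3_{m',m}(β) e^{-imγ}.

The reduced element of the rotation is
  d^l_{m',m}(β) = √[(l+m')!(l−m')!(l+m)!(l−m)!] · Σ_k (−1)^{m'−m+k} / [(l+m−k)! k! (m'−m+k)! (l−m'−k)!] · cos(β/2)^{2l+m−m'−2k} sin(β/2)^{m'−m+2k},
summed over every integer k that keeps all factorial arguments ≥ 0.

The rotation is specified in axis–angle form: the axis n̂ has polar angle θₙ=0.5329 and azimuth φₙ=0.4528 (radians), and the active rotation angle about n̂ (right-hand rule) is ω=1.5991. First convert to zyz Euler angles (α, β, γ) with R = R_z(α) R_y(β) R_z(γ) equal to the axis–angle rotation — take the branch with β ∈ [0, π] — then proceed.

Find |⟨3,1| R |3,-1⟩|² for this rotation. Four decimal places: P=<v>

Axis–angle → zyz. n̂ = (sinθₙcosφₙ, sinθₙsinφₙ, cosθₙ) = (+0.456837, +0.222257, +0.861337), ω = 1.5991.
R = I cosω + sinω [n̂]ₓ + (1−cosω) n̂n̂ᵀ gives
  R = [+0.186306, -0.756584, +0.626794; +0.965401, +0.022496, -0.259798; +0.182458, +0.653510, +0.734598]
β = atan2(√(R₁₃²+R₂₃²), R₃₃) = 0.745722; α = atan2(R₂₃, R₁₃) mod 2π = 5.890253; γ = atan2(R₃₂, −R₃₁) mod 2π = 1.843061
Split into d^3_{1,-1}(β=0.7457) × two z-phases.
With c≡cos(β/2)=0.931289 and s≡sin(β/2)=0.364282, N=[24·2·2·24]^{1/2}=48.000000
Admissible k: 0..2 (factorial args all ≥0)
  k=0: (−1)^2·48.0000/(8)·0.9313^4·0.3643^2 = +0.598912
  k=1: (−1)^3·48.0000/(6)·0.9313^2·0.3643^4 = -0.122182
  k=2: (−1)^4·48.0000/(48)·0.9313^0·0.3643^6 = +0.002337
d^3_{1,-1}(0.7457) = +0.598912 -0.122182 +0.002337 = +0.479067
|D^3_{1,-1}|² = |d^3_{1,-1}(β)|² = (+0.479067)² = 0.229505 (the z-rotation phases have unit modulus)

P=0.2295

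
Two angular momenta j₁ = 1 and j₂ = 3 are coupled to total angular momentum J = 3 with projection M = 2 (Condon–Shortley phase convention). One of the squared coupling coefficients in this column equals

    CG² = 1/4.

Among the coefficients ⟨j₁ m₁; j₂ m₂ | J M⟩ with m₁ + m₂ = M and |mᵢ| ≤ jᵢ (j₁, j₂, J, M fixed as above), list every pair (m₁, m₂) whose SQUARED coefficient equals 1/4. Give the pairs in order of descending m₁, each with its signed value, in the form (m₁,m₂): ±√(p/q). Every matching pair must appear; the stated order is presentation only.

(-1,3): −√(1/4)

Admissible pairs with m₁+m₂ = M = 2: (-1,3), (0,2), (1,1)
  (m₁,m₂)=(1,1): CG² = 5/12, CG = +√(5/12)
  (m₁,m₂)=(0,2): CG² = 1/3, CG = −√(1/3)
  (m₁,m₂)=(-1,3): CG² = 1/4, CG = −√(1/4)   ← matches the target
Pairs with CG² = 1/4: (-1,3): −√(1/4)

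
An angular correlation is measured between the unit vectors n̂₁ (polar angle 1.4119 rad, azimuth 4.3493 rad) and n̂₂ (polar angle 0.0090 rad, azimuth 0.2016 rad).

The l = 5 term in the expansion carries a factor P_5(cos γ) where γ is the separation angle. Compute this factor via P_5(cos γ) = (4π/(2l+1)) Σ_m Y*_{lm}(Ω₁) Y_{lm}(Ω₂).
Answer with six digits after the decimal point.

0.256794

Addition theorem: P_5(cos γ) = (4π/11) Σ_m Y*_{lm}(Ω₁) Y_{lm}(Ω₂), m = −5…5:
  m=-5: Y*=-0.42265 + 0.10552j  Y=0.00000 - 0.00000j  product -0.00000 + 0.00000j
  m=-4: Y*=0.02608 - 0.21920j  Y=0.00000 - 0.00000j  product -0.00000 - 0.00000j
  m=-3: Y*=-0.22866 - 0.11949j  Y=0.00000 - 0.00000j  product -0.00000 + 0.00000j
  m=-2: Y*=0.18081 - 0.16057j  Y=0.00025 - 0.00011j  product 0.00003 - 0.00006j
  m=-1: Y*=-0.07443 - 0.19590j  Y=0.02259 - 0.00462j  product -0.00259 - 0.00408j
  m=+0: Y*=0.24587 + 0.00000j  Y=0.93503 + 0.00000j  product 0.22990 + 0.00000j
  m=+1: Y*=0.07443 - 0.19590j  Y=-0.02259 - 0.00462j  product -0.00259 + 0.00408j
  m=+2: Y*=0.18081 + 0.16057j  Y=0.00025 + 0.00011j  product 0.00003 + 0.00006j
  m=+3: Y*=0.22866 - 0.11949j  Y=-0.00000 - 0.00000j  product -0.00000 - 0.00000j
  m=+4: Y*=0.02608 + 0.21920j  Y=0.00000 + 0.00000j  product -0.00000 + 0.00000j
  m=+5: Y*=0.42265 + 0.10552j  Y=-0.00000 - 0.00000j  product -0.00000 - 0.00000j
Σ over m = 0.22478 - 0.00000j; ×(4π/11) → 0.25679 - 0.00000j. Real part: 0.256794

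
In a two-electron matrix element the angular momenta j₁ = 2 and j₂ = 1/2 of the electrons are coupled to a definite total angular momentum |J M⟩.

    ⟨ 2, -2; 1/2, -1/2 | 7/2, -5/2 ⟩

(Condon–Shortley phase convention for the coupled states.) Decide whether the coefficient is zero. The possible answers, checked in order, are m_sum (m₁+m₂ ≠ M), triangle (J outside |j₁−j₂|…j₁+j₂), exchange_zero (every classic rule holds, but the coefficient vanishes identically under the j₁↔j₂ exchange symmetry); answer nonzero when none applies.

triangle

m-sum: m₁+m₂ = -2+(-1/2) = -5/2, M = -5/2  ✓
triangle: need |j₁−j₂| ≤ J ≤ j₁+j₂, i.e. J ∈ [3/2, 5/2]; J = 7/2 is outside ✗ ⇒ coefficient is 0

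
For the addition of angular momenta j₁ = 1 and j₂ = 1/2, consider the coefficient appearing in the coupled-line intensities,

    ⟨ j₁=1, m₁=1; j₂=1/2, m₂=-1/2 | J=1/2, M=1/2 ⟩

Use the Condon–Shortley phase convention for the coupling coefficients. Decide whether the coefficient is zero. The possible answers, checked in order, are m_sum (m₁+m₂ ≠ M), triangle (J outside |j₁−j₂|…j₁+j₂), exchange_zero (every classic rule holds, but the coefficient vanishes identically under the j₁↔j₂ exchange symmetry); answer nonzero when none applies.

nonzero

m-sum: m₁+m₂ = 1+(-1/2) = 1/2, M = 1/2  ✓
triangle: |j₁−j₂| = 1/2 ≤ J = 1/2 ≤ j₁+j₂ = 3/2  ✓
exchange: j₁≠j₂ or m₁≠m₂ — the exchange symmetry imposes no constraint here
value check: CG = +√(2/3) = +0.816497 ≠ 0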